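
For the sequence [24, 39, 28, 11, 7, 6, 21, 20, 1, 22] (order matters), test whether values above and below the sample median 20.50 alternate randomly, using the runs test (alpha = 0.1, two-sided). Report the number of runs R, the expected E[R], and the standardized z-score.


Step 1: Compute median = 20.50; label A = above, B = below.
Labels in order: AAABBBABBA  (n_A = 5, n_B = 5)
Step 2: Count runs R = 5.
Step 3: Under H0 (random ordering), E[R] = 2*n_A*n_B/(n_A+n_B) + 1 = 2*5*5/10 + 1 = 6.0000.
        Var[R] = 2*n_A*n_B*(2*n_A*n_B - n_A - n_B) / ((n_A+n_B)^2 * (n_A+n_B-1)) = 2000/900 = 2.2222.
        SD[R] = 1.4907.
Step 4: Continuity-corrected z = (R + 0.5 - E[R]) / SD[R] = (5 + 0.5 - 6.0000) / 1.4907 = -0.3354.
Step 5: Two-sided p-value via normal approximation = 2*(1 - Phi(|z|)) = 0.737316.
Step 6: alpha = 0.1. fail to reject H0.

R = 5, z = -0.3354, p = 0.737316, fail to reject H0.


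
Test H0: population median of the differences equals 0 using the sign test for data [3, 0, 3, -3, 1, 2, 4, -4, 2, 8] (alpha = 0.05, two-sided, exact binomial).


Step 1: Discard zero differences. Original n = 10; n_eff = number of nonzero differences = 9.
Nonzero differences (with sign): +3, +3, -3, +1, +2, +4, -4, +2, +8
Step 2: Count signs: positive = 7, negative = 2.
Step 3: Under H0: P(positive) = 0.5, so the number of positives S ~ Bin(9, 0.5).
Step 4: Two-sided exact p-value = sum of Bin(9,0.5) probabilities at or below the observed probability = 0.179688.
Step 5: alpha = 0.05. fail to reject H0.

n_eff = 9, pos = 7, neg = 2, p = 0.179688, fail to reject H0.


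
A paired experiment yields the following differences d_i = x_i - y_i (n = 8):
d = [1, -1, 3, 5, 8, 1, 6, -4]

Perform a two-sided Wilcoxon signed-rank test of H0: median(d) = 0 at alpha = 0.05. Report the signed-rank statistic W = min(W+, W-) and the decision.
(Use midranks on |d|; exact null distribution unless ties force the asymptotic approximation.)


Step 1: Drop any zero differences (none here) and take |d_i|.
|d| = [1, 1, 3, 5, 8, 1, 6, 4]
Step 2: Midrank |d_i| (ties get averaged ranks).
ranks: |1|->2, |1|->2, |3|->4, |5|->6, |8|->8, |1|->2, |6|->7, |4|->5
Step 3: Attach original signs; sum ranks with positive sign and with negative sign.
W+ = 2 + 4 + 6 + 8 + 2 + 7 = 29
W- = 2 + 5 = 7
(Check: W+ + W- = 36 should equal n(n+1)/2 = 36.)
Step 4: Test statistic W = min(W+, W-) = 7.
Step 5: Ties in |d|, so use the tie-corrected normal approximation.
        E[W] = n(n+1)/4 = 8*9/4 = 18.
        Tie groups: |d|=1 (t=3); sum(t^3 - t) = 24.
        Var[W] = n(n+1)(2n+1)/24 - sum(t^3-t)/48 = 1224/24 - 24/48 = 50.5.
        z = (W - E[W]) / sqrt(Var[W]) = (7 - 18) / 7.1063 = -1.5479.
        Two-sided p = 2*Phi(z) = 0.121643.
Step 6: alpha = 0.05. fail to reject H0.

W+ = 29, W- = 7, W = min = 7, p = 0.121643, fail to reject H0.


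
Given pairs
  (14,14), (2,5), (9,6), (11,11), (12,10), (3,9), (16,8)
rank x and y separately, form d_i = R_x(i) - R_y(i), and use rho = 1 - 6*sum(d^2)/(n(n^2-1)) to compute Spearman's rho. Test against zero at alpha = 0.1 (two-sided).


Step 1: Rank x and y separately (midranks; no ties here).
rank(x): 14->6, 2->1, 9->3, 11->4, 12->5, 3->2, 16->7
rank(y): 14->7, 5->1, 6->2, 11->6, 10->5, 9->4, 8->3
Step 2: d_i = R_x(i) - R_y(i); compute d_i^2.
  (6-7)^2=1, (1-1)^2=0, (3-2)^2=1, (4-6)^2=4, (5-5)^2=0, (2-4)^2=4, (7-3)^2=16
sum(d^2) = 26.
Step 3: rho = 1 - 6*26 / (7*(7^2 - 1)) = 1 - 156/336 = 0.535714.
Step 4: Under H0, t = rho * sqrt((n-2)/(1-rho^2)) = 1.4186 ~ t(5).
Step 5: Two-sided p-value from the t-distribution with 5 df = 0.215217.
Step 6: alpha = 0.1. fail to reject H0.

rho = 0.5357, p = 0.215217, fail to reject H0 at alpha = 0.1.


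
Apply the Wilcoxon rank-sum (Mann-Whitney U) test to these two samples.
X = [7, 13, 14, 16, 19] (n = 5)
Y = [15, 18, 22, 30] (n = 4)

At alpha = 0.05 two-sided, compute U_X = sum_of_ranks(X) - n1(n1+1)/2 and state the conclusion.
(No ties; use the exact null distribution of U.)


Step 1: Combine and sort all 9 observations; assign midranks.
sorted (value, group): (7,X), (13,X), (14,X), (15,Y), (16,X), (18,Y), (19,X), (22,Y), (30,Y)
ranks: 7->1, 13->2, 14->3, 15->4, 16->5, 18->6, 19->7, 22->8, 30->9
Step 2: Rank sum for X: R1 = 1 + 2 + 3 + 5 + 7 = 18.
Step 3: U_X = R1 - n1(n1+1)/2 = 18 - 5*6/2 = 18 - 15 = 3.
       U_Y = n1*n2 - U_X = 20 - 3 = 17.
Step 4: No ties, so the exact null distribution of U (based on enumerating the C(9,5) = 126 equally likely rank assignments) gives the two-sided p-value.
Step 5: p-value = 0.111111; compare to alpha = 0.05. fail to reject H0.

U_X = 3, p = 0.111111, fail to reject H0 at alpha = 0.05.


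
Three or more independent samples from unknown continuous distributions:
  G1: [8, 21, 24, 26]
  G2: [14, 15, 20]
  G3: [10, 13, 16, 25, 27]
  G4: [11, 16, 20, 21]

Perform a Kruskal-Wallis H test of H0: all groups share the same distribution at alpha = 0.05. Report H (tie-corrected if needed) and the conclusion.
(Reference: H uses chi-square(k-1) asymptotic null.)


Step 1: Combine all N = 16 observations and assign midranks.
sorted (value, group, rank): (8,G1,1), (10,G3,2), (11,G4,3), (13,G3,4), (14,G2,5), (15,G2,6), (16,G3,7.5), (16,G4,7.5), (20,G2,9.5), (20,G4,9.5), (21,G1,11.5), (21,G4,11.5), (24,G1,13), (25,G3,14), (26,G1,15), (27,G3,16)
Step 2: Sum ranks within each group.
R_1 = 40.5 (n_1 = 4)
R_2 = 20.5 (n_2 = 3)
R_3 = 43.5 (n_3 = 5)
R_4 = 31.5 (n_4 = 4)
Step 3: H = 12/(N(N+1)) * sum(R_i^2/n_i) - 3(N+1)
     = 12/(16*17) * (40.5^2/4 + 20.5^2/3 + 43.5^2/5 + 31.5^2/4) - 3*17
     = 0.044118 * 1176.66 - 51
     = 0.911397.
Step 4: Ties present; correction factor C = 1 - 18/(16^3 - 16) = 0.995588. Corrected H = 0.911397 / 0.995588 = 0.915436.
Step 5: Under H0, H ~ chi^2(3); p-value = 0.821701.
Step 6: alpha = 0.05. fail to reject H0.

H = 0.9154, df = 3, p = 0.821701, fail to reject H0.


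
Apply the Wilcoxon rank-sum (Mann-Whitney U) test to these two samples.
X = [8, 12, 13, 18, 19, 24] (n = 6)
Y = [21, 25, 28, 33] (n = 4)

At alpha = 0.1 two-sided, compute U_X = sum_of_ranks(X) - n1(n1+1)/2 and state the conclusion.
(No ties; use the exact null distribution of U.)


Step 1: Combine and sort all 10 observations; assign midranks.
sorted (value, group): (8,X), (12,X), (13,X), (18,X), (19,X), (21,Y), (24,X), (25,Y), (28,Y), (33,Y)
ranks: 8->1, 12->2, 13->3, 18->4, 19->5, 21->6, 24->7, 25->8, 28->9, 33->10
Step 2: Rank sum for X: R1 = 1 + 2 + 3 + 4 + 5 + 7 = 22.
Step 3: U_X = R1 - n1(n1+1)/2 = 22 - 6*7/2 = 22 - 21 = 1.
       U_Y = n1*n2 - U_X = 24 - 1 = 23.
Step 4: No ties, so the exact null distribution of U (based on enumerating the C(10,6) = 210 equally likely rank assignments) gives the two-sided p-value.
Step 5: p-value = 0.019048; compare to alpha = 0.1. reject H0.

U_X = 1, p = 0.019048, reject H0 at alpha = 0.1.


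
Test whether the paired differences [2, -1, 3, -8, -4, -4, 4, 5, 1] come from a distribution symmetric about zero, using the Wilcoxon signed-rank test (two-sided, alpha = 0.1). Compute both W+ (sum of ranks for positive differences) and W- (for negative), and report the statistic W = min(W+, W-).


Step 1: Drop any zero differences (none here) and take |d_i|.
|d| = [2, 1, 3, 8, 4, 4, 4, 5, 1]
Step 2: Midrank |d_i| (ties get averaged ranks).
ranks: |2|->3, |1|->1.5, |3|->4, |8|->9, |4|->6, |4|->6, |4|->6, |5|->8, |1|->1.5
Step 3: Attach original signs; sum ranks with positive sign and with negative sign.
W+ = 3 + 4 + 6 + 8 + 1.5 = 22.5
W- = 1.5 + 9 + 6 + 6 = 22.5
(Check: W+ + W- = 45 should equal n(n+1)/2 = 45.)
Step 4: Test statistic W = min(W+, W-) = 22.5.
Step 5: Ties in |d|, so use the tie-corrected normal approximation.
        E[W] = n(n+1)/4 = 9*10/4 = 22.5.
        Tie groups: |d|=1 (t=2), |d|=4 (t=3); sum(t^3 - t) = 30.
        Var[W] = n(n+1)(2n+1)/24 - sum(t^3-t)/48 = 1710/24 - 30/48 = 70.625.
        z = (W - E[W]) / sqrt(Var[W]) = (22.5 - 22.5) / 8.4039 = 0.0000.
        Two-sided p = 2*Phi(z) = 1.000000.
Step 6: alpha = 0.1. fail to reject H0.

W+ = 22.5, W- = 22.5, W = min = 22.5, p = 1.000000, fail to reject H0.


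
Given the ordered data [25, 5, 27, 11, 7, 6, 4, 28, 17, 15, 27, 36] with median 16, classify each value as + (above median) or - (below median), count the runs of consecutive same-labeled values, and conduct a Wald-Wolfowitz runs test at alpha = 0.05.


Step 1: Compute median = 16; label A = above, B = below.
Labels in order: ABABBBBAABAA  (n_A = 6, n_B = 6)
Step 2: Count runs R = 7.
Step 3: Under H0 (random ordering), E[R] = 2*n_A*n_B/(n_A+n_B) + 1 = 2*6*6/12 + 1 = 7.0000.
        Var[R] = 2*n_A*n_B*(2*n_A*n_B - n_A - n_B) / ((n_A+n_B)^2 * (n_A+n_B-1)) = 4320/1584 = 2.7273.
        SD[R] = 1.6514.
Step 4: R = E[R], so z = 0 with no continuity correction.
Step 5: Two-sided p-value via normal approximation = 2*(1 - Phi(|z|)) = 1.000000.
Step 6: alpha = 0.05. fail to reject H0.

R = 7, z = 0.0000, p = 1.000000, fail to reject H0.


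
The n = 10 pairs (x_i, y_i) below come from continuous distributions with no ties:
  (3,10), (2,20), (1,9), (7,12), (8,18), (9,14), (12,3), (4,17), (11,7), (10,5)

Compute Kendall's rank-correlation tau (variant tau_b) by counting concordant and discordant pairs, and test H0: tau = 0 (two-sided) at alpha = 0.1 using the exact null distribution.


Step 1: Enumerate the 45 unordered pairs (i,j) with i<j and classify each by sign(x_j-x_i) * sign(y_j-y_i).
  (1,2):dx=-1,dy=+10->D; (1,3):dx=-2,dy=-1->C; (1,4):dx=+4,dy=+2->C; (1,5):dx=+5,dy=+8->C
  (1,6):dx=+6,dy=+4->C; (1,7):dx=+9,dy=-7->D; (1,8):dx=+1,dy=+7->C; (1,9):dx=+8,dy=-3->D
  (1,10):dx=+7,dy=-5->D; (2,3):dx=-1,dy=-11->C; (2,4):dx=+5,dy=-8->D; (2,5):dx=+6,dy=-2->D
  (2,6):dx=+7,dy=-6->D; (2,7):dx=+10,dy=-17->D; (2,8):dx=+2,dy=-3->D; (2,9):dx=+9,dy=-13->D
  (2,10):dx=+8,dy=-15->D; (3,4):dx=+6,dy=+3->C; (3,5):dx=+7,dy=+9->C; (3,6):dx=+8,dy=+5->C
  (3,7):dx=+11,dy=-6->D; (3,8):dx=+3,dy=+8->C; (3,9):dx=+10,dy=-2->D; (3,10):dx=+9,dy=-4->D
  (4,5):dx=+1,dy=+6->C; (4,6):dx=+2,dy=+2->C; (4,7):dx=+5,dy=-9->D; (4,8):dx=-3,dy=+5->D
  (4,9):dx=+4,dy=-5->D; (4,10):dx=+3,dy=-7->D; (5,6):dx=+1,dy=-4->D; (5,7):dx=+4,dy=-15->D
  (5,8):dx=-4,dy=-1->C; (5,9):dx=+3,dy=-11->D; (5,10):dx=+2,dy=-13->D; (6,7):dx=+3,dy=-11->D
  (6,8):dx=-5,dy=+3->D; (6,9):dx=+2,dy=-7->D; (6,10):dx=+1,dy=-9->D; (7,8):dx=-8,dy=+14->D
  (7,9):dx=-1,dy=+4->D; (7,10):dx=-2,dy=+2->D; (8,9):dx=+7,dy=-10->D; (8,10):dx=+6,dy=-12->D
  (9,10):dx=-1,dy=-2->C
Step 2: C = 14, D = 31, total pairs = 45.
Step 3: tau = (C - D)/(n(n-1)/2) = (14 - 31)/45 = -0.377778.
Step 4: Exact two-sided p-value (enumerate n! = 3628800 permutations of y under H0): p = 0.155742.
Step 5: alpha = 0.1. fail to reject H0.

tau_b = -0.3778 (C=14, D=31), p = 0.155742, fail to reject H0.


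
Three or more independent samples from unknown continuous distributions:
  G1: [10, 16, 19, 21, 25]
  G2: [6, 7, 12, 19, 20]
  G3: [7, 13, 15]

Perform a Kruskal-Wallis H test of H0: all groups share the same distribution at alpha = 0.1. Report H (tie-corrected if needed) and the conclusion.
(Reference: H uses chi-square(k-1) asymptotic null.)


Step 1: Combine all N = 13 observations and assign midranks.
sorted (value, group, rank): (6,G2,1), (7,G2,2.5), (7,G3,2.5), (10,G1,4), (12,G2,5), (13,G3,6), (15,G3,7), (16,G1,8), (19,G1,9.5), (19,G2,9.5), (20,G2,11), (21,G1,12), (25,G1,13)
Step 2: Sum ranks within each group.
R_1 = 46.5 (n_1 = 5)
R_2 = 29 (n_2 = 5)
R_3 = 15.5 (n_3 = 3)
Step 3: H = 12/(N(N+1)) * sum(R_i^2/n_i) - 3(N+1)
     = 12/(13*14) * (46.5^2/5 + 29^2/5 + 15.5^2/3) - 3*14
     = 0.065934 * 680.733 - 42
     = 2.883516.
Step 4: Ties present; correction factor C = 1 - 12/(13^3 - 13) = 0.994505. Corrected H = 2.883516 / 0.994505 = 2.899448.
Step 5: Under H0, H ~ chi^2(2); p-value = 0.234635.
Step 6: alpha = 0.1. fail to reject H0.

H = 2.8994, df = 2, p = 0.234635, fail to reject H0.


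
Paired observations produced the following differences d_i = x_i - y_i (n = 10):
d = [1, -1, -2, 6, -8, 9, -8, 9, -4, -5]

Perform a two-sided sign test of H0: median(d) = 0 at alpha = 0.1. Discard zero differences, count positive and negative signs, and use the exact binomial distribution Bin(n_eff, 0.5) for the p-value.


Step 1: Discard zero differences. Original n = 10; n_eff = number of nonzero differences = 10.
Nonzero differences (with sign): +1, -1, -2, +6, -8, +9, -8, +9, -4, -5
Step 2: Count signs: positive = 4, negative = 6.
Step 3: Under H0: P(positive) = 0.5, so the number of positives S ~ Bin(10, 0.5).
Step 4: Two-sided exact p-value = sum of Bin(10,0.5) probabilities at or below the observed probability = 0.753906.
Step 5: alpha = 0.1. fail to reject H0.

n_eff = 10, pos = 4, neg = 6, p = 0.753906, fail to reject H0.


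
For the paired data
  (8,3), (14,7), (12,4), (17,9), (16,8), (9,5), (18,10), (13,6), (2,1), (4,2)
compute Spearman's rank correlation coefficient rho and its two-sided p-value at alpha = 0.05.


Step 1: Rank x and y separately (midranks; no ties here).
rank(x): 8->3, 14->7, 12->5, 17->9, 16->8, 9->4, 18->10, 13->6, 2->1, 4->2
rank(y): 3->3, 7->7, 4->4, 9->9, 8->8, 5->5, 10->10, 6->6, 1->1, 2->2
Step 2: d_i = R_x(i) - R_y(i); compute d_i^2.
  (3-3)^2=0, (7-7)^2=0, (5-4)^2=1, (9-9)^2=0, (8-8)^2=0, (4-5)^2=1, (10-10)^2=0, (6-6)^2=0, (1-1)^2=0, (2-2)^2=0
sum(d^2) = 2.
Step 3: rho = 1 - 6*2 / (10*(10^2 - 1)) = 1 - 12/990 = 0.987879.
Step 4: Under H0, t = rho * sqrt((n-2)/(1-rho^2)) = 18.0003 ~ t(8).
Step 5: Two-sided p-value from the t-distribution with 8 df = 0.000000.
Step 6: alpha = 0.05. reject H0.

rho = 0.9879, p = 0.000000, reject H0 at alpha = 0.05.


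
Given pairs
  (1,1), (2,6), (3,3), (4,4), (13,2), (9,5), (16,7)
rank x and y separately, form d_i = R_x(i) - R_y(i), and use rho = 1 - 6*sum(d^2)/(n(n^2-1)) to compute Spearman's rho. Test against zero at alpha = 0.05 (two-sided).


Step 1: Rank x and y separately (midranks; no ties here).
rank(x): 1->1, 2->2, 3->3, 4->4, 13->6, 9->5, 16->7
rank(y): 1->1, 6->6, 3->3, 4->4, 2->2, 5->5, 7->7
Step 2: d_i = R_x(i) - R_y(i); compute d_i^2.
  (1-1)^2=0, (2-6)^2=16, (3-3)^2=0, (4-4)^2=0, (6-2)^2=16, (5-5)^2=0, (7-7)^2=0
sum(d^2) = 32.
Step 3: rho = 1 - 6*32 / (7*(7^2 - 1)) = 1 - 192/336 = 0.428571.
Step 4: Under H0, t = rho * sqrt((n-2)/(1-rho^2)) = 1.0607 ~ t(5).
Step 5: Two-sided p-value from the t-distribution with 5 df = 0.337368.
Step 6: alpha = 0.05. fail to reject H0.

rho = 0.4286, p = 0.337368, fail to reject H0 at alpha = 0.05.


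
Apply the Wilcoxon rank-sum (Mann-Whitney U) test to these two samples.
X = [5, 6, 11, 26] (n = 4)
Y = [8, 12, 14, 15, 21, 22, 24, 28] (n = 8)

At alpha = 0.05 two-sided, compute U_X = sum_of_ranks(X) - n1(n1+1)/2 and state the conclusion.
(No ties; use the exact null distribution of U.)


Step 1: Combine and sort all 12 observations; assign midranks.
sorted (value, group): (5,X), (6,X), (8,Y), (11,X), (12,Y), (14,Y), (15,Y), (21,Y), (22,Y), (24,Y), (26,X), (28,Y)
ranks: 5->1, 6->2, 8->3, 11->4, 12->5, 14->6, 15->7, 21->8, 22->9, 24->10, 26->11, 28->12
Step 2: Rank sum for X: R1 = 1 + 2 + 4 + 11 = 18.
Step 3: U_X = R1 - n1(n1+1)/2 = 18 - 4*5/2 = 18 - 10 = 8.
       U_Y = n1*n2 - U_X = 32 - 8 = 24.
Step 4: No ties, so the exact null distribution of U (based on enumerating the C(12,4) = 495 equally likely rank assignments) gives the two-sided p-value.
Step 5: p-value = 0.214141; compare to alpha = 0.05. fail to reject H0.

U_X = 8, p = 0.214141, fail to reject H0 at alpha = 0.05.


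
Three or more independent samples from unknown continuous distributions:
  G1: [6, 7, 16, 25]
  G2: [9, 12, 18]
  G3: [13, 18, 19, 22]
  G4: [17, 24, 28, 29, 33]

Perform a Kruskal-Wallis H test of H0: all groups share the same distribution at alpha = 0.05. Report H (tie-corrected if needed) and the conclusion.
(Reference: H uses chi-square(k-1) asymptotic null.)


Step 1: Combine all N = 16 observations and assign midranks.
sorted (value, group, rank): (6,G1,1), (7,G1,2), (9,G2,3), (12,G2,4), (13,G3,5), (16,G1,6), (17,G4,7), (18,G2,8.5), (18,G3,8.5), (19,G3,10), (22,G3,11), (24,G4,12), (25,G1,13), (28,G4,14), (29,G4,15), (33,G4,16)
Step 2: Sum ranks within each group.
R_1 = 22 (n_1 = 4)
R_2 = 15.5 (n_2 = 3)
R_3 = 34.5 (n_3 = 4)
R_4 = 64 (n_4 = 5)
Step 3: H = 12/(N(N+1)) * sum(R_i^2/n_i) - 3(N+1)
     = 12/(16*17) * (22^2/4 + 15.5^2/3 + 34.5^2/4 + 64^2/5) - 3*17
     = 0.044118 * 1317.85 - 51
     = 7.140257.
Step 4: Ties present; correction factor C = 1 - 6/(16^3 - 16) = 0.998529. Corrected H = 7.140257 / 0.998529 = 7.150773.
Step 5: Under H0, H ~ chi^2(3); p-value = 0.067244.
Step 6: alpha = 0.05. fail to reject H0.

H = 7.1508, df = 3, p = 0.067244, fail to reject H0.


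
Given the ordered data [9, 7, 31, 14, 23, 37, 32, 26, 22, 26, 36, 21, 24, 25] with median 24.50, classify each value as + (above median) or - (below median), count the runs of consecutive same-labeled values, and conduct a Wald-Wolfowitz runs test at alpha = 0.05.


Step 1: Compute median = 24.50; label A = above, B = below.
Labels in order: BBABBAAABAABBA  (n_A = 7, n_B = 7)
Step 2: Count runs R = 8.
Step 3: Under H0 (random ordering), E[R] = 2*n_A*n_B/(n_A+n_B) + 1 = 2*7*7/14 + 1 = 8.0000.
        Var[R] = 2*n_A*n_B*(2*n_A*n_B - n_A - n_B) / ((n_A+n_B)^2 * (n_A+n_B-1)) = 8232/2548 = 3.2308.
        SD[R] = 1.7974.
Step 4: R = E[R], so z = 0 with no continuity correction.
Step 5: Two-sided p-value via normal approximation = 2*(1 - Phi(|z|)) = 1.000000.
Step 6: alpha = 0.05. fail to reject H0.

R = 8, z = 0.0000, p = 1.000000, fail to reject H0.


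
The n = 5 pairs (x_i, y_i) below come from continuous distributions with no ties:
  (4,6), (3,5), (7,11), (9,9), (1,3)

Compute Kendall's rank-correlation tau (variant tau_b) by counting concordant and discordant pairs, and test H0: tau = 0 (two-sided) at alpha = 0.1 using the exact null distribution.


Step 1: Enumerate the 10 unordered pairs (i,j) with i<j and classify each by sign(x_j-x_i) * sign(y_j-y_i).
  (1,2):dx=-1,dy=-1->C; (1,3):dx=+3,dy=+5->C; (1,4):dx=+5,dy=+3->C; (1,5):dx=-3,dy=-3->C
  (2,3):dx=+4,dy=+6->C; (2,4):dx=+6,dy=+4->C; (2,5):dx=-2,dy=-2->C; (3,4):dx=+2,dy=-2->D
  (3,5):dx=-6,dy=-8->C; (4,5):dx=-8,dy=-6->C
Step 2: C = 9, D = 1, total pairs = 10.
Step 3: tau = (C - D)/(n(n-1)/2) = (9 - 1)/10 = 0.800000.
Step 4: Exact two-sided p-value (enumerate n! = 120 permutations of y under H0): p = 0.083333.
Step 5: alpha = 0.1. reject H0.

tau_b = 0.8000 (C=9, D=1), p = 0.083333, reject H0.


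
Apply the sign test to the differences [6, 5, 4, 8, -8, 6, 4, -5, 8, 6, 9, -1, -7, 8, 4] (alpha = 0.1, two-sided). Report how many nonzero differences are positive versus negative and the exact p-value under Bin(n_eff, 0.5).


Step 1: Discard zero differences. Original n = 15; n_eff = number of nonzero differences = 15.
Nonzero differences (with sign): +6, +5, +4, +8, -8, +6, +4, -5, +8, +6, +9, -1, -7, +8, +4
Step 2: Count signs: positive = 11, negative = 4.
Step 3: Under H0: P(positive) = 0.5, so the number of positives S ~ Bin(15, 0.5).
Step 4: Two-sided exact p-value = sum of Bin(15,0.5) probabilities at or below the observed probability = 0.118469.
Step 5: alpha = 0.1. fail to reject H0.

n_eff = 15, pos = 11, neg = 4, p = 0.118469, fail to reject H0.


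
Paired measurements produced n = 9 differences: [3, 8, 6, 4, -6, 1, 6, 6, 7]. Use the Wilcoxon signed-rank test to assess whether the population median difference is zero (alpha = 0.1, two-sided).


Step 1: Drop any zero differences (none here) and take |d_i|.
|d| = [3, 8, 6, 4, 6, 1, 6, 6, 7]
Step 2: Midrank |d_i| (ties get averaged ranks).
ranks: |3|->2, |8|->9, |6|->5.5, |4|->3, |6|->5.5, |1|->1, |6|->5.5, |6|->5.5, |7|->8
Step 3: Attach original signs; sum ranks with positive sign and with negative sign.
W+ = 2 + 9 + 5.5 + 3 + 1 + 5.5 + 5.5 + 8 = 39.5
W- = 5.5 = 5.5
(Check: W+ + W- = 45 should equal n(n+1)/2 = 45.)
Step 4: Test statistic W = min(W+, W-) = 5.5.
Step 5: Ties in |d|, so use the tie-corrected normal approximation.
        E[W] = n(n+1)/4 = 9*10/4 = 22.5.
        Tie groups: |d|=6 (t=4); sum(t^3 - t) = 60.
        Var[W] = n(n+1)(2n+1)/24 - sum(t^3-t)/48 = 1710/24 - 60/48 = 70.
        z = (W - E[W]) / sqrt(Var[W]) = (5.5 - 22.5) / 8.3666 = -2.0319.
        Two-sided p = 2*Phi(z) = 0.042165.
Step 6: alpha = 0.1. reject H0.

W+ = 39.5, W- = 5.5, W = min = 5.5, p = 0.042165, reject H0.


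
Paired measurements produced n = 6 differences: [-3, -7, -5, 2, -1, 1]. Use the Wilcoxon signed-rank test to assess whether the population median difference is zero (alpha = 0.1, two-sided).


Step 1: Drop any zero differences (none here) and take |d_i|.
|d| = [3, 7, 5, 2, 1, 1]
Step 2: Midrank |d_i| (ties get averaged ranks).
ranks: |3|->4, |7|->6, |5|->5, |2|->3, |1|->1.5, |1|->1.5
Step 3: Attach original signs; sum ranks with positive sign and with negative sign.
W+ = 3 + 1.5 = 4.5
W- = 4 + 6 + 5 + 1.5 = 16.5
(Check: W+ + W- = 21 should equal n(n+1)/2 = 21.)
Step 4: Test statistic W = min(W+, W-) = 4.5.
Step 5: Ties in |d|, so use the tie-corrected normal approximation.
        E[W] = n(n+1)/4 = 6*7/4 = 10.5.
        Tie groups: |d|=1 (t=2); sum(t^3 - t) = 6.
        Var[W] = n(n+1)(2n+1)/24 - sum(t^3-t)/48 = 546/24 - 6/48 = 22.625.
        z = (W - E[W]) / sqrt(Var[W]) = (4.5 - 10.5) / 4.7566 = -1.2614.
        Two-sided p = 2*Phi(z) = 0.207160.
Step 6: alpha = 0.1. fail to reject H0.

W+ = 4.5, W- = 16.5, W = min = 4.5, p = 0.207160, fail to reject H0.


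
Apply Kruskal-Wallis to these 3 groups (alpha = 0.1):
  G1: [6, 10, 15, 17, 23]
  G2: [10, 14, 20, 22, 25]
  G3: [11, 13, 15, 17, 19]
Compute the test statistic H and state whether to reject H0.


Step 1: Combine all N = 15 observations and assign midranks.
sorted (value, group, rank): (6,G1,1), (10,G1,2.5), (10,G2,2.5), (11,G3,4), (13,G3,5), (14,G2,6), (15,G1,7.5), (15,G3,7.5), (17,G1,9.5), (17,G3,9.5), (19,G3,11), (20,G2,12), (22,G2,13), (23,G1,14), (25,G2,15)
Step 2: Sum ranks within each group.
R_1 = 34.5 (n_1 = 5)
R_2 = 48.5 (n_2 = 5)
R_3 = 37 (n_3 = 5)
Step 3: H = 12/(N(N+1)) * sum(R_i^2/n_i) - 3(N+1)
     = 12/(15*16) * (34.5^2/5 + 48.5^2/5 + 37^2/5) - 3*16
     = 0.050000 * 982.3 - 48
     = 1.115000.
Step 4: Ties present; correction factor C = 1 - 18/(15^3 - 15) = 0.994643. Corrected H = 1.115000 / 0.994643 = 1.121005.
Step 5: Under H0, H ~ chi^2(2); p-value = 0.570922.
Step 6: alpha = 0.1. fail to reject H0.

H = 1.1210, df = 2, p = 0.570922, fail to reject H0.


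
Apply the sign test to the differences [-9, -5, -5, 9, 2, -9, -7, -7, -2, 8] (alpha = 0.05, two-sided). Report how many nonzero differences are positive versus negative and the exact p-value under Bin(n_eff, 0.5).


Step 1: Discard zero differences. Original n = 10; n_eff = number of nonzero differences = 10.
Nonzero differences (with sign): -9, -5, -5, +9, +2, -9, -7, -7, -2, +8
Step 2: Count signs: positive = 3, negative = 7.
Step 3: Under H0: P(positive) = 0.5, so the number of positives S ~ Bin(10, 0.5).
Step 4: Two-sided exact p-value = sum of Bin(10,0.5) probabilities at or below the observed probability = 0.343750.
Step 5: alpha = 0.05. fail to reject H0.

n_eff = 10, pos = 3, neg = 7, p = 0.343750, fail to reject H0.


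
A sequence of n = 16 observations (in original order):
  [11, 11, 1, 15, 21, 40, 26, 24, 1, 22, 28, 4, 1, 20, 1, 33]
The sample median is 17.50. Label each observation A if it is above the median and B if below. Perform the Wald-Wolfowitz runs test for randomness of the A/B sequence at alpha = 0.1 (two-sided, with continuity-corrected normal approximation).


Step 1: Compute median = 17.50; label A = above, B = below.
Labels in order: BBBBAAAABAABBABA  (n_A = 8, n_B = 8)
Step 2: Count runs R = 8.
Step 3: Under H0 (random ordering), E[R] = 2*n_A*n_B/(n_A+n_B) + 1 = 2*8*8/16 + 1 = 9.0000.
        Var[R] = 2*n_A*n_B*(2*n_A*n_B - n_A - n_B) / ((n_A+n_B)^2 * (n_A+n_B-1)) = 14336/3840 = 3.7333.
        SD[R] = 1.9322.
Step 4: Continuity-corrected z = (R + 0.5 - E[R]) / SD[R] = (8 + 0.5 - 9.0000) / 1.9322 = -0.2588.
Step 5: Two-sided p-value via normal approximation = 2*(1 - Phi(|z|)) = 0.795809.
Step 6: alpha = 0.1. fail to reject H0.

R = 8, z = -0.2588, p = 0.795809, fail to reject H0.


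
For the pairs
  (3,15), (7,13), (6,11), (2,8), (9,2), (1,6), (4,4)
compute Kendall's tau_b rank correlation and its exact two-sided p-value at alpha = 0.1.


Step 1: Enumerate the 21 unordered pairs (i,j) with i<j and classify each by sign(x_j-x_i) * sign(y_j-y_i).
  (1,2):dx=+4,dy=-2->D; (1,3):dx=+3,dy=-4->D; (1,4):dx=-1,dy=-7->C; (1,5):dx=+6,dy=-13->D
  (1,6):dx=-2,dy=-9->C; (1,7):dx=+1,dy=-11->D; (2,3):dx=-1,dy=-2->C; (2,4):dx=-5,dy=-5->C
  (2,5):dx=+2,dy=-11->D; (2,6):dx=-6,dy=-7->C; (2,7):dx=-3,dy=-9->C; (3,4):dx=-4,dy=-3->C
  (3,5):dx=+3,dy=-9->D; (3,6):dx=-5,dy=-5->C; (3,7):dx=-2,dy=-7->C; (4,5):dx=+7,dy=-6->D
  (4,6):dx=-1,dy=-2->C; (4,7):dx=+2,dy=-4->D; (5,6):dx=-8,dy=+4->D; (5,7):dx=-5,dy=+2->D
  (6,7):dx=+3,dy=-2->D
Step 2: C = 10, D = 11, total pairs = 21.
Step 3: tau = (C - D)/(n(n-1)/2) = (10 - 11)/21 = -0.047619.
Step 4: Exact two-sided p-value (enumerate n! = 5040 permutations of y under H0): p = 1.000000.
Step 5: alpha = 0.1. fail to reject H0.

tau_b = -0.0476 (C=10, D=11), p = 1.000000, fail to reject H0.


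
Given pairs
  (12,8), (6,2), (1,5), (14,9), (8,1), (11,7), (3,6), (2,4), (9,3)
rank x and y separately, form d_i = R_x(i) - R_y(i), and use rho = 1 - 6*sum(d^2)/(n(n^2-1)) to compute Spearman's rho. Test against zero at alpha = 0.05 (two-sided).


Step 1: Rank x and y separately (midranks; no ties here).
rank(x): 12->8, 6->4, 1->1, 14->9, 8->5, 11->7, 3->3, 2->2, 9->6
rank(y): 8->8, 2->2, 5->5, 9->9, 1->1, 7->7, 6->6, 4->4, 3->3
Step 2: d_i = R_x(i) - R_y(i); compute d_i^2.
  (8-8)^2=0, (4-2)^2=4, (1-5)^2=16, (9-9)^2=0, (5-1)^2=16, (7-7)^2=0, (3-6)^2=9, (2-4)^2=4, (6-3)^2=9
sum(d^2) = 58.
Step 3: rho = 1 - 6*58 / (9*(9^2 - 1)) = 1 - 348/720 = 0.516667.
Step 4: Under H0, t = rho * sqrt((n-2)/(1-rho^2)) = 1.5966 ~ t(7).
Step 5: Two-sided p-value from the t-distribution with 7 df = 0.154390.
Step 6: alpha = 0.05. fail to reject H0.

rho = 0.5167, p = 0.154390, fail to reject H0 at alpha = 0.05.


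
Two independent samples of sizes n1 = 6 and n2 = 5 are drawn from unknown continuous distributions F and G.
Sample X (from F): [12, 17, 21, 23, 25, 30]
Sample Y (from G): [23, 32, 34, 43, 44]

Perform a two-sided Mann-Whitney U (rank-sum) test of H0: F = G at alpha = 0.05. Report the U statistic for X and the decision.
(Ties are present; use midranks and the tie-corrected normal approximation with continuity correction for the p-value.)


Step 1: Combine and sort all 11 observations; assign midranks.
sorted (value, group): (12,X), (17,X), (21,X), (23,X), (23,Y), (25,X), (30,X), (32,Y), (34,Y), (43,Y), (44,Y)
ranks: 12->1, 17->2, 21->3, 23->4.5, 23->4.5, 25->6, 30->7, 32->8, 34->9, 43->10, 44->11
Step 2: Rank sum for X: R1 = 1 + 2 + 3 + 4.5 + 6 + 7 = 23.5.
Step 3: U_X = R1 - n1(n1+1)/2 = 23.5 - 6*7/2 = 23.5 - 21 = 2.5.
       U_Y = n1*n2 - U_X = 30 - 2.5 = 27.5.
Step 4: Ties are present, so use the tie-corrected normal approximation (with continuity correction) for the p-value.
Step 5: p-value = 0.028100; compare to alpha = 0.05. reject H0.

U_X = 2.5, p = 0.028100, reject H0 at alpha = 0.05.


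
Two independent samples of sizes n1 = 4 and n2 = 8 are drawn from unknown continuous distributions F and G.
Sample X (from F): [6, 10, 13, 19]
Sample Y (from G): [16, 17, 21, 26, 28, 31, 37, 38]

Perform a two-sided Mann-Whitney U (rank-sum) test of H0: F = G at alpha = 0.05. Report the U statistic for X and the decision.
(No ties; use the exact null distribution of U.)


Step 1: Combine and sort all 12 observations; assign midranks.
sorted (value, group): (6,X), (10,X), (13,X), (16,Y), (17,Y), (19,X), (21,Y), (26,Y), (28,Y), (31,Y), (37,Y), (38,Y)
ranks: 6->1, 10->2, 13->3, 16->4, 17->5, 19->6, 21->7, 26->8, 28->9, 31->10, 37->11, 38->12
Step 2: Rank sum for X: R1 = 1 + 2 + 3 + 6 = 12.
Step 3: U_X = R1 - n1(n1+1)/2 = 12 - 4*5/2 = 12 - 10 = 2.
       U_Y = n1*n2 - U_X = 32 - 2 = 30.
Step 4: No ties, so the exact null distribution of U (based on enumerating the C(12,4) = 495 equally likely rank assignments) gives the two-sided p-value.
Step 5: p-value = 0.016162; compare to alpha = 0.05. reject H0.

U_X = 2, p = 0.016162, reject H0 at alpha = 0.05.


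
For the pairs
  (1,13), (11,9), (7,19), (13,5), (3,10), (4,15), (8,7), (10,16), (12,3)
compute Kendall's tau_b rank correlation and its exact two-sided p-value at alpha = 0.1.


Step 1: Enumerate the 36 unordered pairs (i,j) with i<j and classify each by sign(x_j-x_i) * sign(y_j-y_i).
  (1,2):dx=+10,dy=-4->D; (1,3):dx=+6,dy=+6->C; (1,4):dx=+12,dy=-8->D; (1,5):dx=+2,dy=-3->D
  (1,6):dx=+3,dy=+2->C; (1,7):dx=+7,dy=-6->D; (1,8):dx=+9,dy=+3->C; (1,9):dx=+11,dy=-10->D
  (2,3):dx=-4,dy=+10->D; (2,4):dx=+2,dy=-4->D; (2,5):dx=-8,dy=+1->D; (2,6):dx=-7,dy=+6->D
  (2,7):dx=-3,dy=-2->C; (2,8):dx=-1,dy=+7->D; (2,9):dx=+1,dy=-6->D; (3,4):dx=+6,dy=-14->D
  (3,5):dx=-4,dy=-9->C; (3,6):dx=-3,dy=-4->C; (3,7):dx=+1,dy=-12->D; (3,8):dx=+3,dy=-3->D
  (3,9):dx=+5,dy=-16->D; (4,5):dx=-10,dy=+5->D; (4,6):dx=-9,dy=+10->D; (4,7):dx=-5,dy=+2->D
  (4,8):dx=-3,dy=+11->D; (4,9):dx=-1,dy=-2->C; (5,6):dx=+1,dy=+5->C; (5,7):dx=+5,dy=-3->D
  (5,8):dx=+7,dy=+6->C; (5,9):dx=+9,dy=-7->D; (6,7):dx=+4,dy=-8->D; (6,8):dx=+6,dy=+1->C
  (6,9):dx=+8,dy=-12->D; (7,8):dx=+2,dy=+9->C; (7,9):dx=+4,dy=-4->D; (8,9):dx=+2,dy=-13->D
Step 2: C = 11, D = 25, total pairs = 36.
Step 3: tau = (C - D)/(n(n-1)/2) = (11 - 25)/36 = -0.388889.
Step 4: Exact two-sided p-value (enumerate n! = 362880 permutations of y under H0): p = 0.180181.
Step 5: alpha = 0.1. fail to reject H0.

tau_b = -0.3889 (C=11, D=25), p = 0.180181, fail to reject H0.


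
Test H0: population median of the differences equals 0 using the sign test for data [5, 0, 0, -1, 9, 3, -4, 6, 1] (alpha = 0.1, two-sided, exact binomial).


Step 1: Discard zero differences. Original n = 9; n_eff = number of nonzero differences = 7.
Nonzero differences (with sign): +5, -1, +9, +3, -4, +6, +1
Step 2: Count signs: positive = 5, negative = 2.
Step 3: Under H0: P(positive) = 0.5, so the number of positives S ~ Bin(7, 0.5).
Step 4: Two-sided exact p-value = sum of Bin(7,0.5) probabilities at or below the observed probability = 0.453125.
Step 5: alpha = 0.1. fail to reject H0.

n_eff = 7, pos = 5, neg = 2, p = 0.453125, fail to reject H0.


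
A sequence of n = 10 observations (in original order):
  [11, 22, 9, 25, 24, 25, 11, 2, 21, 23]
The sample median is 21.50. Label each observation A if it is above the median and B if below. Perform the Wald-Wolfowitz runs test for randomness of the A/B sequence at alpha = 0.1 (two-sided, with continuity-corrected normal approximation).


Step 1: Compute median = 21.50; label A = above, B = below.
Labels in order: BABAAABBBA  (n_A = 5, n_B = 5)
Step 2: Count runs R = 6.
Step 3: Under H0 (random ordering), E[R] = 2*n_A*n_B/(n_A+n_B) + 1 = 2*5*5/10 + 1 = 6.0000.
        Var[R] = 2*n_A*n_B*(2*n_A*n_B - n_A - n_B) / ((n_A+n_B)^2 * (n_A+n_B-1)) = 2000/900 = 2.2222.
        SD[R] = 1.4907.
Step 4: R = E[R], so z = 0 with no continuity correction.
Step 5: Two-sided p-value via normal approximation = 2*(1 - Phi(|z|)) = 1.000000.
Step 6: alpha = 0.1. fail to reject H0.

R = 6, z = 0.0000, p = 1.000000, fail to reject H0.


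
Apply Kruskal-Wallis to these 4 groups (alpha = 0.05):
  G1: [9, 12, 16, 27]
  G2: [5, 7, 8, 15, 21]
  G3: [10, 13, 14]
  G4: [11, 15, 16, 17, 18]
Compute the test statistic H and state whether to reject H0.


Step 1: Combine all N = 17 observations and assign midranks.
sorted (value, group, rank): (5,G2,1), (7,G2,2), (8,G2,3), (9,G1,4), (10,G3,5), (11,G4,6), (12,G1,7), (13,G3,8), (14,G3,9), (15,G2,10.5), (15,G4,10.5), (16,G1,12.5), (16,G4,12.5), (17,G4,14), (18,G4,15), (21,G2,16), (27,G1,17)
Step 2: Sum ranks within each group.
R_1 = 40.5 (n_1 = 4)
R_2 = 32.5 (n_2 = 5)
R_3 = 22 (n_3 = 3)
R_4 = 58 (n_4 = 5)
Step 3: H = 12/(N(N+1)) * sum(R_i^2/n_i) - 3(N+1)
     = 12/(17*18) * (40.5^2/4 + 32.5^2/5 + 22^2/3 + 58^2/5) - 3*18
     = 0.039216 * 1455.45 - 54
     = 3.076307.
Step 4: Ties present; correction factor C = 1 - 12/(17^3 - 17) = 0.997549. Corrected H = 3.076307 / 0.997549 = 3.083866.
Step 5: Under H0, H ~ chi^2(3); p-value = 0.378875.
Step 6: alpha = 0.05. fail to reject H0.

H = 3.0839, df = 3, p = 0.378875, fail to reject H0.


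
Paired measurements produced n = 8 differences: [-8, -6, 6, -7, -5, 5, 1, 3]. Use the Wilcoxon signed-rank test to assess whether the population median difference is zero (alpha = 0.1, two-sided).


Step 1: Drop any zero differences (none here) and take |d_i|.
|d| = [8, 6, 6, 7, 5, 5, 1, 3]
Step 2: Midrank |d_i| (ties get averaged ranks).
ranks: |8|->8, |6|->5.5, |6|->5.5, |7|->7, |5|->3.5, |5|->3.5, |1|->1, |3|->2
Step 3: Attach original signs; sum ranks with positive sign and with negative sign.
W+ = 5.5 + 3.5 + 1 + 2 = 12
W- = 8 + 5.5 + 7 + 3.5 = 24
(Check: W+ + W- = 36 should equal n(n+1)/2 = 36.)
Step 4: Test statistic W = min(W+, W-) = 12.
Step 5: Ties in |d|, so use the tie-corrected normal approximation.
        E[W] = n(n+1)/4 = 8*9/4 = 18.
        Tie groups: |d|=5 (t=2), |d|=6 (t=2); sum(t^3 - t) = 12.
        Var[W] = n(n+1)(2n+1)/24 - sum(t^3-t)/48 = 1224/24 - 12/48 = 50.75.
        z = (W - E[W]) / sqrt(Var[W]) = (12 - 18) / 7.1239 = -0.8422.
        Two-sided p = 2*Phi(z) = 0.399656.
Step 6: alpha = 0.1. fail to reject H0.

W+ = 12, W- = 24, W = min = 12, p = 0.399656, fail to reject H0.


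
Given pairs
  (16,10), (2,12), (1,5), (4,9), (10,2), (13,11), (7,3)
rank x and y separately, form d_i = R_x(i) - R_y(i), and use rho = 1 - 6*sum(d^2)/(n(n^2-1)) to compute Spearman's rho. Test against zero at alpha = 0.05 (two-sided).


Step 1: Rank x and y separately (midranks; no ties here).
rank(x): 16->7, 2->2, 1->1, 4->3, 10->5, 13->6, 7->4
rank(y): 10->5, 12->7, 5->3, 9->4, 2->1, 11->6, 3->2
Step 2: d_i = R_x(i) - R_y(i); compute d_i^2.
  (7-5)^2=4, (2-7)^2=25, (1-3)^2=4, (3-4)^2=1, (5-1)^2=16, (6-6)^2=0, (4-2)^2=4
sum(d^2) = 54.
Step 3: rho = 1 - 6*54 / (7*(7^2 - 1)) = 1 - 324/336 = 0.035714.
Step 4: Under H0, t = rho * sqrt((n-2)/(1-rho^2)) = 0.0799 ~ t(5).
Step 5: Two-sided p-value from the t-distribution with 5 df = 0.939408.
Step 6: alpha = 0.05. fail to reject H0.

rho = 0.0357, p = 0.939408, fail to reject H0 at alpha = 0.05.


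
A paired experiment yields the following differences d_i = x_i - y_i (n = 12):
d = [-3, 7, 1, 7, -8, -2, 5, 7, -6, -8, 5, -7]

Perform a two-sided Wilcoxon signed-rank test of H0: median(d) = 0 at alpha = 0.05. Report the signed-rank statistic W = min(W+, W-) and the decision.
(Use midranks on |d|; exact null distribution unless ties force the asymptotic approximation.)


Step 1: Drop any zero differences (none here) and take |d_i|.
|d| = [3, 7, 1, 7, 8, 2, 5, 7, 6, 8, 5, 7]
Step 2: Midrank |d_i| (ties get averaged ranks).
ranks: |3|->3, |7|->8.5, |1|->1, |7|->8.5, |8|->11.5, |2|->2, |5|->4.5, |7|->8.5, |6|->6, |8|->11.5, |5|->4.5, |7|->8.5
Step 3: Attach original signs; sum ranks with positive sign and with negative sign.
W+ = 8.5 + 1 + 8.5 + 4.5 + 8.5 + 4.5 = 35.5
W- = 3 + 11.5 + 2 + 6 + 11.5 + 8.5 = 42.5
(Check: W+ + W- = 78 should equal n(n+1)/2 = 78.)
Step 4: Test statistic W = min(W+, W-) = 35.5.
Step 5: Ties in |d|, so use the tie-corrected normal approximation.
        E[W] = n(n+1)/4 = 12*13/4 = 39.
        Tie groups: |d|=5 (t=2), |d|=7 (t=4), |d|=8 (t=2); sum(t^3 - t) = 72.
        Var[W] = n(n+1)(2n+1)/24 - sum(t^3-t)/48 = 3900/24 - 72/48 = 161.
        z = (W - E[W]) / sqrt(Var[W]) = (35.5 - 39) / 12.6886 = -0.2758.
        Two-sided p = 2*Phi(z) = 0.782672.
Step 6: alpha = 0.05. fail to reject H0.

W+ = 35.5, W- = 42.5, W = min = 35.5, p = 0.782672, fail to reject H0.


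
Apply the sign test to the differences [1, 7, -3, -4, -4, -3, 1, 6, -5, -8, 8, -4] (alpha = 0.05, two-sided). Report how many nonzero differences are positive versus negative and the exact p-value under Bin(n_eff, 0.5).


Step 1: Discard zero differences. Original n = 12; n_eff = number of nonzero differences = 12.
Nonzero differences (with sign): +1, +7, -3, -4, -4, -3, +1, +6, -5, -8, +8, -4
Step 2: Count signs: positive = 5, negative = 7.
Step 3: Under H0: P(positive) = 0.5, so the number of positives S ~ Bin(12, 0.5).
Step 4: Two-sided exact p-value = sum of Bin(12,0.5) probabilities at or below the observed probability = 0.774414.
Step 5: alpha = 0.05. fail to reject H0.

n_eff = 12, pos = 5, neg = 7, p = 0.774414, fail to reject H0.


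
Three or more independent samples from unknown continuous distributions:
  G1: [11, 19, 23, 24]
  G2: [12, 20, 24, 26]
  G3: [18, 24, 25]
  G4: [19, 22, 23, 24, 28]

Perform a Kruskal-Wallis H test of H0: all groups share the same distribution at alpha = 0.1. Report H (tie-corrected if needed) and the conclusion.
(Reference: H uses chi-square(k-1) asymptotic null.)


Step 1: Combine all N = 16 observations and assign midranks.
sorted (value, group, rank): (11,G1,1), (12,G2,2), (18,G3,3), (19,G1,4.5), (19,G4,4.5), (20,G2,6), (22,G4,7), (23,G1,8.5), (23,G4,8.5), (24,G1,11.5), (24,G2,11.5), (24,G3,11.5), (24,G4,11.5), (25,G3,14), (26,G2,15), (28,G4,16)
Step 2: Sum ranks within each group.
R_1 = 25.5 (n_1 = 4)
R_2 = 34.5 (n_2 = 4)
R_3 = 28.5 (n_3 = 3)
R_4 = 47.5 (n_4 = 5)
Step 3: H = 12/(N(N+1)) * sum(R_i^2/n_i) - 3(N+1)
     = 12/(16*17) * (25.5^2/4 + 34.5^2/4 + 28.5^2/3 + 47.5^2/5) - 3*17
     = 0.044118 * 1182.12 - 51
     = 1.152574.
Step 4: Ties present; correction factor C = 1 - 72/(16^3 - 16) = 0.982353. Corrected H = 1.152574 / 0.982353 = 1.173278.
Step 5: Under H0, H ~ chi^2(3); p-value = 0.759420.
Step 6: alpha = 0.1. fail to reject H0.

H = 1.1733, df = 3, p = 0.759420, fail to reject H0.


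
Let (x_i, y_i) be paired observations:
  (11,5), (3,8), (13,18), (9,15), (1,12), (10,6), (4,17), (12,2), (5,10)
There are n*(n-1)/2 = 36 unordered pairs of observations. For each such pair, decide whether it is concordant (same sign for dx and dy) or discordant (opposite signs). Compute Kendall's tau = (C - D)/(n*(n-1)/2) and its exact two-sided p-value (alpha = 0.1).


Step 1: Enumerate the 36 unordered pairs (i,j) with i<j and classify each by sign(x_j-x_i) * sign(y_j-y_i).
  (1,2):dx=-8,dy=+3->D; (1,3):dx=+2,dy=+13->C; (1,4):dx=-2,dy=+10->D; (1,5):dx=-10,dy=+7->D
  (1,6):dx=-1,dy=+1->D; (1,7):dx=-7,dy=+12->D; (1,8):dx=+1,dy=-3->D; (1,9):dx=-6,dy=+5->D
  (2,3):dx=+10,dy=+10->C; (2,4):dx=+6,dy=+7->C; (2,5):dx=-2,dy=+4->D; (2,6):dx=+7,dy=-2->D
  (2,7):dx=+1,dy=+9->C; (2,8):dx=+9,dy=-6->D; (2,9):dx=+2,dy=+2->C; (3,4):dx=-4,dy=-3->C
  (3,5):dx=-12,dy=-6->C; (3,6):dx=-3,dy=-12->C; (3,7):dx=-9,dy=-1->C; (3,8):dx=-1,dy=-16->C
  (3,9):dx=-8,dy=-8->C; (4,5):dx=-8,dy=-3->C; (4,6):dx=+1,dy=-9->D; (4,7):dx=-5,dy=+2->D
  (4,8):dx=+3,dy=-13->D; (4,9):dx=-4,dy=-5->C; (5,6):dx=+9,dy=-6->D; (5,7):dx=+3,dy=+5->C
  (5,8):dx=+11,dy=-10->D; (5,9):dx=+4,dy=-2->D; (6,7):dx=-6,dy=+11->D; (6,8):dx=+2,dy=-4->D
  (6,9):dx=-5,dy=+4->D; (7,8):dx=+8,dy=-15->D; (7,9):dx=+1,dy=-7->D; (8,9):dx=-7,dy=+8->D
Step 2: C = 14, D = 22, total pairs = 36.
Step 3: tau = (C - D)/(n(n-1)/2) = (14 - 22)/36 = -0.222222.
Step 4: Exact two-sided p-value (enumerate n! = 362880 permutations of y under H0): p = 0.476709.
Step 5: alpha = 0.1. fail to reject H0.

tau_b = -0.2222 (C=14, D=22), p = 0.476709, fail to reject H0.


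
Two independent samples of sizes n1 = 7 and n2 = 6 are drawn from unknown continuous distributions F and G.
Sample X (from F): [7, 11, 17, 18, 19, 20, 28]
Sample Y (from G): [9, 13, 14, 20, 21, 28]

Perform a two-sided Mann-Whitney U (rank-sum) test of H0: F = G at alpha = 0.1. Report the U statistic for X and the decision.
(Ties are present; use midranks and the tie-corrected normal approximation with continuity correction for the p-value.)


Step 1: Combine and sort all 13 observations; assign midranks.
sorted (value, group): (7,X), (9,Y), (11,X), (13,Y), (14,Y), (17,X), (18,X), (19,X), (20,X), (20,Y), (21,Y), (28,X), (28,Y)
ranks: 7->1, 9->2, 11->3, 13->4, 14->5, 17->6, 18->7, 19->8, 20->9.5, 20->9.5, 21->11, 28->12.5, 28->12.5
Step 2: Rank sum for X: R1 = 1 + 3 + 6 + 7 + 8 + 9.5 + 12.5 = 47.
Step 3: U_X = R1 - n1(n1+1)/2 = 47 - 7*8/2 = 47 - 28 = 19.
       U_Y = n1*n2 - U_X = 42 - 19 = 23.
Step 4: Ties are present, so use the tie-corrected normal approximation (with continuity correction) for the p-value.
Step 5: p-value = 0.829863; compare to alpha = 0.1. fail to reject H0.

U_X = 19, p = 0.829863, fail to reject H0 at alpha = 0.1.


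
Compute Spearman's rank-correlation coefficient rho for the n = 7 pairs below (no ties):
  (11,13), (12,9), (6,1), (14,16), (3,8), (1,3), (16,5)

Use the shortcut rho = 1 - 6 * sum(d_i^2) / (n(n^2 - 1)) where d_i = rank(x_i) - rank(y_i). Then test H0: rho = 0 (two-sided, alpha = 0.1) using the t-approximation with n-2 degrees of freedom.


Step 1: Rank x and y separately (midranks; no ties here).
rank(x): 11->4, 12->5, 6->3, 14->6, 3->2, 1->1, 16->7
rank(y): 13->6, 9->5, 1->1, 16->7, 8->4, 3->2, 5->3
Step 2: d_i = R_x(i) - R_y(i); compute d_i^2.
  (4-6)^2=4, (5-5)^2=0, (3-1)^2=4, (6-7)^2=1, (2-4)^2=4, (1-2)^2=1, (7-3)^2=16
sum(d^2) = 30.
Step 3: rho = 1 - 6*30 / (7*(7^2 - 1)) = 1 - 180/336 = 0.464286.
Step 4: Under H0, t = rho * sqrt((n-2)/(1-rho^2)) = 1.1722 ~ t(5).
Step 5: Two-sided p-value from the t-distribution with 5 df = 0.293934.
Step 6: alpha = 0.1. fail to reject H0.

rho = 0.4643, p = 0.293934, fail to reject H0 at alpha = 0.1.
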